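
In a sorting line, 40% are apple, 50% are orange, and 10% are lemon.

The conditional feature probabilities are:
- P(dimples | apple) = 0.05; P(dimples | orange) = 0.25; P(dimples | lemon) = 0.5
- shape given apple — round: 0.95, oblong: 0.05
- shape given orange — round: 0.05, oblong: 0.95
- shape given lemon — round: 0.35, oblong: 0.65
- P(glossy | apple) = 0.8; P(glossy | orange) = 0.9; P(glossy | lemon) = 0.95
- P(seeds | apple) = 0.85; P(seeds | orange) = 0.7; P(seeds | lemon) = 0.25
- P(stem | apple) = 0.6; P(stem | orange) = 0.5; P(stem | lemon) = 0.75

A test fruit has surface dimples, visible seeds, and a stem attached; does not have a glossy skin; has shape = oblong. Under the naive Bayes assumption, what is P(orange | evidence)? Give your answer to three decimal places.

0.911

apple: 0.4 × 0.05 × 0.05 × (1−0.8) × 0.85 × 0.6 = 0.000102
orange: 0.5 × 0.25 × 0.95 × (1−0.9) × 0.7 × 0.5 = 0.00415625
lemon: 0.1 × 0.5 × 0.65 × (1−0.95) × 0.25 × 0.75 = 0.0003046875
P(orange | x) = 0.00415625 / 0.0045629375 ≈ 0.911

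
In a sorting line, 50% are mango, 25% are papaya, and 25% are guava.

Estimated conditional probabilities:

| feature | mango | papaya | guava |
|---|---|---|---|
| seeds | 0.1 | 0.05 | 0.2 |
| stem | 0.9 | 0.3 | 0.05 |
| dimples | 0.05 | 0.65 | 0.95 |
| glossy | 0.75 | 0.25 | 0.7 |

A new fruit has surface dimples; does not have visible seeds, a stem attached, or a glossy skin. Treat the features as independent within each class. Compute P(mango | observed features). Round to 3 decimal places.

0.004

mango: 0.5 × (1−0.1) × (1−0.9) × 0.05 × (1−0.75) = 0.0005625
papaya: 0.25 × (1−0.05) × (1−0.3) × 0.65 × (1−0.25) = 0.081046875
guava: 0.25 × (1−0.2) × (1−0.05) × 0.95 × (1−0.7) = 0.05415
P(mango | x) = 0.0005625 / 0.135759375 ≈ 0.004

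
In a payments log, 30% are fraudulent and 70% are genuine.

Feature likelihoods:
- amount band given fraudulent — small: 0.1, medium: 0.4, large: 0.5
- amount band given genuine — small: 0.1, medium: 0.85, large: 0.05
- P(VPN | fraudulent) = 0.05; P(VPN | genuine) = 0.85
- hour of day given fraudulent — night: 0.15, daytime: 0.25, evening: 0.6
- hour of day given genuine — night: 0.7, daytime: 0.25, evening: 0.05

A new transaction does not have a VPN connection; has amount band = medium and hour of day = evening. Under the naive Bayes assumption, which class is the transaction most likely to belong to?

fraudulent

fraudulent: 0.3 × 0.4 × (1−0.05) × 0.6 = 0.0684
genuine: 0.7 × 0.85 × (1−0.85) × 0.05 = 0.0044625
Highest score → fraudulent.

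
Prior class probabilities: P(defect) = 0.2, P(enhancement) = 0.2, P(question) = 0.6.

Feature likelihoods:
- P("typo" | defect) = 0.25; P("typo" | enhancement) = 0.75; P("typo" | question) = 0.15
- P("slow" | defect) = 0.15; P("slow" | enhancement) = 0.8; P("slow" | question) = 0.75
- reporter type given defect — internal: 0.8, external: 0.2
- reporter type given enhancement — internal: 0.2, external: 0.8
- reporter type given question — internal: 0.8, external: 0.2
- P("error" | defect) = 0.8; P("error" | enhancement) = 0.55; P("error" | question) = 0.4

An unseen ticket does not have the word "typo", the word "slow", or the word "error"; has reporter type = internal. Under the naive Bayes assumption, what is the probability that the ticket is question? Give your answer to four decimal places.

defect: 0.2 × (1−0.25) × (1−0.15) × 0.8 × (1−0.8) = 0.0204
enhancement: 0.2 × (1−0.75) × (1−0.8) × 0.2 × (1−0.55) = 0.0009
question: 0.6 × (1−0.15) × (1−0.75) × 0.8 × (1−0.4) = 0.0612
P(question | x) = 0.0612 / 0.0825 ≈ 0.7418

0.7418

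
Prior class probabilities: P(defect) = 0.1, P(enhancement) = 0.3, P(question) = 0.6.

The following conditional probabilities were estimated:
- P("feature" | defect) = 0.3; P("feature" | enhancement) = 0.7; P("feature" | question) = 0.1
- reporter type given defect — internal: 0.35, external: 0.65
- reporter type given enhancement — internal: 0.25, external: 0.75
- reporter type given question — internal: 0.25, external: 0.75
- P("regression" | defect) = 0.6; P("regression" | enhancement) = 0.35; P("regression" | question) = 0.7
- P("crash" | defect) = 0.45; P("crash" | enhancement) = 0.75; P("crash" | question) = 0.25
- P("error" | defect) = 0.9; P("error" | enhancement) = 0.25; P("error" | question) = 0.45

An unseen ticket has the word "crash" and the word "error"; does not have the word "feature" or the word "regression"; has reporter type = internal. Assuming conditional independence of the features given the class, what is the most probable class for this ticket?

question

defect: 0.1 × (1−0.3) × 0.35 × (1−0.6) × 0.45 × 0.9 = 0.003969
enhancement: 0.3 × (1−0.7) × 0.25 × (1−0.35) × 0.75 × 0.25 = 0.0027421875
question: 0.6 × (1−0.1) × 0.25 × (1−0.7) × 0.25 × 0.45 = 0.00455625
Highest score → question.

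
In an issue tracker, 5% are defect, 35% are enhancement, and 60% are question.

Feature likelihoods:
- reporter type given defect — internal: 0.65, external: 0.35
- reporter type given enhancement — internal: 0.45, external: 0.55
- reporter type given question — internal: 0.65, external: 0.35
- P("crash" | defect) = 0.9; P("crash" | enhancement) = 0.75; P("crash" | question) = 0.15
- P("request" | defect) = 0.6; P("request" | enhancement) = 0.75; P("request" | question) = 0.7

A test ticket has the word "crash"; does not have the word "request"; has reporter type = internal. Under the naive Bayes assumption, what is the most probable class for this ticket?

enhancement

defect: 0.05 × 0.65 × 0.9 × (1−0.6) = 0.0117
enhancement: 0.35 × 0.45 × 0.75 × (1−0.75) = 0.02953125
question: 0.6 × 0.65 × 0.15 × (1−0.7) = 0.01755
Highest score → enhancement.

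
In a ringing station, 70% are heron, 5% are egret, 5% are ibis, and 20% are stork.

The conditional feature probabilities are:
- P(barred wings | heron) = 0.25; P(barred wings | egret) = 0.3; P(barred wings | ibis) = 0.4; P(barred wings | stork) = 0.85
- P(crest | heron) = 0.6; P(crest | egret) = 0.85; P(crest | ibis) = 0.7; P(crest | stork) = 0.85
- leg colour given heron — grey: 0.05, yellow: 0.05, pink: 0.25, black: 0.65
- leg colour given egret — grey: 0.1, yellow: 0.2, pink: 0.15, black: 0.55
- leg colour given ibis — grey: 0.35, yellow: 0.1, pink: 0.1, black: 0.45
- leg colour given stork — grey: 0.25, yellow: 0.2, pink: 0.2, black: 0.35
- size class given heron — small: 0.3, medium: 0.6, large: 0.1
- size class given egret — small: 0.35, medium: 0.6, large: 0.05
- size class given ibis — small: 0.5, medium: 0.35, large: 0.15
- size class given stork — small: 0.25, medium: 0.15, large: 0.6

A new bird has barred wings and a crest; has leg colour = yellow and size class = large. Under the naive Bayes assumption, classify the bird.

stork

heron: 0.7 × 0.25 × 0.6 × 0.05 × 0.1 = 0.000525
egret: 0.05 × 0.3 × 0.85 × 0.2 × 0.05 = 0.0001275
ibis: 0.05 × 0.4 × 0.7 × 0.1 × 0.15 = 0.00021
stork: 0.2 × 0.85 × 0.85 × 0.2 × 0.6 = 0.01734
Highest score → stork.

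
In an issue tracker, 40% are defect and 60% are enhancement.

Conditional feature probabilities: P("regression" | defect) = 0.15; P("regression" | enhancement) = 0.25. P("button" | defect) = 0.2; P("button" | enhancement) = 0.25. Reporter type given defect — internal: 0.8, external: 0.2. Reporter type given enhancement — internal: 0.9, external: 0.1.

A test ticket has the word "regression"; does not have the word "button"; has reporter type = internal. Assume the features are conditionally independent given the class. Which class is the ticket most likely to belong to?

enhancement

defect: 0.4 × 0.15 × (1−0.2) × 0.8 = 0.0384
enhancement: 0.6 × 0.25 × (1−0.25) × 0.9 = 0.10125
Highest score → enhancement.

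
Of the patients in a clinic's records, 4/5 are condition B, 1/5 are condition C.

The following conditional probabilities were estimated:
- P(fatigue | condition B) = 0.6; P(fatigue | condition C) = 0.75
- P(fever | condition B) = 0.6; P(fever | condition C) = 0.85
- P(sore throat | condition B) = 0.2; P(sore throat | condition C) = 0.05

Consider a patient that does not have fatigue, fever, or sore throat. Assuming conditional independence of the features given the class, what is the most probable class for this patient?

condition B: 0.8 × (1−0.6) × (1−0.6) × (1−0.2) = 0.1024
condition C: 0.2 × (1−0.75) × (1−0.85) × (1−0.05) = 0.007125
Highest score → condition B.

condition B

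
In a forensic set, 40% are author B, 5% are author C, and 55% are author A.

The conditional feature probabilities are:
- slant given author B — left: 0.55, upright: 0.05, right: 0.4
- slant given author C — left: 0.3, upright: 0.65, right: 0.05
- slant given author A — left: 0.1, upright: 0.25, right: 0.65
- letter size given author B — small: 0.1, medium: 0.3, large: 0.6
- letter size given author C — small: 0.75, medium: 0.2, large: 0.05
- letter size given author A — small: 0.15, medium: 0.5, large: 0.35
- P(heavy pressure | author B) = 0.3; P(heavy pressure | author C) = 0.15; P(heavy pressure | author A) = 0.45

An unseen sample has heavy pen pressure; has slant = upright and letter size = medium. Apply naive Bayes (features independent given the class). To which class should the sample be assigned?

author A

author B: 0.4 × 0.05 × 0.3 × 0.3 = 0.0018
author C: 0.05 × 0.65 × 0.2 × 0.15 = 0.000975
author A: 0.55 × 0.25 × 0.5 × 0.45 = 0.0309375
Highest score → author A.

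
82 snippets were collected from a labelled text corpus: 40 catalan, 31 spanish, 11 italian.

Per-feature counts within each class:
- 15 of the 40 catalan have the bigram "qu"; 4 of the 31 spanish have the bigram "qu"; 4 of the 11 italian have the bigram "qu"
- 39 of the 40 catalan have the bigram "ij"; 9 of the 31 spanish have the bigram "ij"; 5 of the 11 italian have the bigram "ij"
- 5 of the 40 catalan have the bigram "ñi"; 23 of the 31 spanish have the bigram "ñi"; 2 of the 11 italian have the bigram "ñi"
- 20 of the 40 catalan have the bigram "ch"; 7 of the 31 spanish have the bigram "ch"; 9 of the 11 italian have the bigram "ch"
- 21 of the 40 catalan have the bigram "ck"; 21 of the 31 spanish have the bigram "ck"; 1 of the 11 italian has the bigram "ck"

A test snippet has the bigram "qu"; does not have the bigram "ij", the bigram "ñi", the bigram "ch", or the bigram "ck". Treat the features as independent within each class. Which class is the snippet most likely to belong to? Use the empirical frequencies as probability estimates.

italian

catalan: (40/82) × (15/40) × (1/40) × (35/40) × (20/40) × (19/40) ≈ 0.000950362
spanish: (31/82) × (4/31) × (22/31) × (8/31) × (24/31) × (10/31) ≈ 0.00223112
italian: (11/82) × (4/11) × (6/11) × (9/11) × (2/11) × (10/11) ≈ 0.00359831
Highest score → italian.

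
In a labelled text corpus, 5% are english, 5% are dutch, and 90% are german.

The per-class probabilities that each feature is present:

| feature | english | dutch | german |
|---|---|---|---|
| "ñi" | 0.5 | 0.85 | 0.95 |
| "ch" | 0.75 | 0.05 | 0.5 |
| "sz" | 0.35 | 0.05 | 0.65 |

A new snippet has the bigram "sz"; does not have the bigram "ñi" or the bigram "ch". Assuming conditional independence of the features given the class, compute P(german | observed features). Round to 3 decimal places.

english: 0.05 × (1−0.5) × (1−0.75) × 0.35 = 0.0021875
dutch: 0.05 × (1−0.85) × (1−0.05) × 0.05 = 0.00035625
german: 0.9 × (1−0.95) × (1−0.5) × 0.65 = 0.014625
P(german | x) = 0.014625 / 0.01716875 ≈ 0.852

0.852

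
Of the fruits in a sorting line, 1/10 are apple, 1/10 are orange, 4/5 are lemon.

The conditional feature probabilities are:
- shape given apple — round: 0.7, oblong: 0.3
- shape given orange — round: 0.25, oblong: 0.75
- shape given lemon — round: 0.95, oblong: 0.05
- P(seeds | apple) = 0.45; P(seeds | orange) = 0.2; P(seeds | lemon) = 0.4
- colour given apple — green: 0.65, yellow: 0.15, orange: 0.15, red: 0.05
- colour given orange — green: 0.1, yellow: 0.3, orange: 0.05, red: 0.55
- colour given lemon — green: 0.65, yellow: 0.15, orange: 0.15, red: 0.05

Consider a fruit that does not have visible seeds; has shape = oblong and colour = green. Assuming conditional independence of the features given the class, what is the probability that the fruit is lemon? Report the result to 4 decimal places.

apple: 0.1 × 0.3 × (1−0.45) × 0.65 = 0.010725
orange: 0.1 × 0.75 × (1−0.2) × 0.1 = 0.006
lemon: 0.8 × 0.05 × (1−0.4) × 0.65 = 0.0156
P(lemon | x) = 0.0156 / 0.032325 ≈ 0.4826

0.4826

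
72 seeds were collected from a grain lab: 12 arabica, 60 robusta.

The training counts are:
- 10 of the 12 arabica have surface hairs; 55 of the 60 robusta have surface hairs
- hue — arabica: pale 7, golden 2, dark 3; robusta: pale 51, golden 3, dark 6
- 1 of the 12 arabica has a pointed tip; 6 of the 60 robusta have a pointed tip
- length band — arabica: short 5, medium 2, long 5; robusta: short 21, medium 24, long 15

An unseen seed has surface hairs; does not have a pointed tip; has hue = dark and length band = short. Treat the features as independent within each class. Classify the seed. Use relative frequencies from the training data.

robusta

arabica: (12/72) × (10/12) × (3/12) × (11/12) × (5/12) ≈ 0.013262
robusta: (60/72) × (55/60) × (6/60) × (54/60) × (21/60) = 0.0240625
Highest score → robusta.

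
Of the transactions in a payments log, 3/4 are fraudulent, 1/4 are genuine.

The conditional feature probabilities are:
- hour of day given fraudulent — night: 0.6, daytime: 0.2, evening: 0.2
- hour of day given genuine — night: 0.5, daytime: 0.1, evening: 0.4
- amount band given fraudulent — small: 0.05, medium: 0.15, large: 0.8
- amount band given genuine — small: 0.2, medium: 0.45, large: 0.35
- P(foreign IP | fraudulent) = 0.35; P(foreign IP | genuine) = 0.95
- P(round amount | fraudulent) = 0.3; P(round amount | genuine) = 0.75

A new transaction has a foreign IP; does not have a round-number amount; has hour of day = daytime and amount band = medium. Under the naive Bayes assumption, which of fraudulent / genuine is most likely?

fraudulent: 0.75 × 0.2 × 0.15 × 0.35 × (1−0.3) = 0.0055125
genuine: 0.25 × 0.1 × 0.45 × 0.95 × (1−0.75) = 0.002671875
Highest score → fraudulent.

fraudulent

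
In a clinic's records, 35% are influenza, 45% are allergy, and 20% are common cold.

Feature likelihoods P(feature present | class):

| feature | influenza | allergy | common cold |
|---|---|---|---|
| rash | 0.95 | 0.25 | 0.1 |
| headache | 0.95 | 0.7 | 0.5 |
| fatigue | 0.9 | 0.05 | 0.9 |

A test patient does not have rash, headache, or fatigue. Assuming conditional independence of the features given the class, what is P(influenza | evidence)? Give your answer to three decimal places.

influenza: 0.35 × (1−0.95) × (1−0.95) × (1−0.9) = 0.0000875
allergy: 0.45 × (1−0.25) × (1−0.7) × (1−0.05) = 0.0961875
common cold: 0.2 × (1−0.1) × (1−0.5) × (1−0.9) = 0.009
P(influenza | x) = 0.0000875 / 0.105275 ≈ 0.001

0.001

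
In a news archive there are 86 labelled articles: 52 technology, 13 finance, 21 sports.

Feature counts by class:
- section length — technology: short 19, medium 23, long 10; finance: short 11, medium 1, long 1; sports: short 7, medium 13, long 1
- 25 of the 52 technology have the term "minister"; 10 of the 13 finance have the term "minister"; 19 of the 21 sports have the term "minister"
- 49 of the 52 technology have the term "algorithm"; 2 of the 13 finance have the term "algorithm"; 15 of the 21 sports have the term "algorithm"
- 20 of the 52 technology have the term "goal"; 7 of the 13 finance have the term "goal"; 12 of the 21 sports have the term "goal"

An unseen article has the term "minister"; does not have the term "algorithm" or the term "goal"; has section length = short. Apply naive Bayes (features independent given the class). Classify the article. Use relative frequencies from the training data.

technology: (52/86) × (19/52) × (25/52) × (3/52) × (32/52) ≈ 0.003771
finance: (13/86) × (11/13) × (10/13) × (11/13) × (6/13) ≈ 0.0384245
sports: (21/86) × (7/21) × (19/21) × (6/21) × (9/21) ≈ 0.00901756
Highest score → finance.

finance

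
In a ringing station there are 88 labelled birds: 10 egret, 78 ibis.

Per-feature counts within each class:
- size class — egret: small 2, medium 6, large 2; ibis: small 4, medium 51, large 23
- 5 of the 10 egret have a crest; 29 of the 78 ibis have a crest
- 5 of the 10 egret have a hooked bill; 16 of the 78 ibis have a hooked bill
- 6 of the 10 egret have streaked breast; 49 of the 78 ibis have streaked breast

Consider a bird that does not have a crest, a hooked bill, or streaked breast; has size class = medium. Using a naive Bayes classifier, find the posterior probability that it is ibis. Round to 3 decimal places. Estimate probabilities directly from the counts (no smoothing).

0.940

egret: (10/88) × (6/10) × (5/10) × (5/10) × (4/10) ≈ 0.00681818
ibis: (78/88) × (51/78) × (49/78) × (62/78) × (29/78) ≈ 0.107594
P(ibis | x) = 0.107594 / 0.11441218 ≈ 0.940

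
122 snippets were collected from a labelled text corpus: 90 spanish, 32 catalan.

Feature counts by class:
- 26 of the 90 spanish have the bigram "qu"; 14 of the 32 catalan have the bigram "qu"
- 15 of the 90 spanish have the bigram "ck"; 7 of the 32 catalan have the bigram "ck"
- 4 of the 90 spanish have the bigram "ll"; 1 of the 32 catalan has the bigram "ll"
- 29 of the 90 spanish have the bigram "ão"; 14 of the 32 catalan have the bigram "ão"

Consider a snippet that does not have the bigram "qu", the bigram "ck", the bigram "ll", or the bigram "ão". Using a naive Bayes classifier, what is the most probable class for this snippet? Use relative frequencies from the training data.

spanish

spanish: (90/122) × (64/90) × (75/90) × (86/90) × (61/90) ≈ 0.283128
catalan: (32/122) × (18/32) × (25/32) × (31/32) × (18/32) ≈ 0.0628112
Highest score → spanish.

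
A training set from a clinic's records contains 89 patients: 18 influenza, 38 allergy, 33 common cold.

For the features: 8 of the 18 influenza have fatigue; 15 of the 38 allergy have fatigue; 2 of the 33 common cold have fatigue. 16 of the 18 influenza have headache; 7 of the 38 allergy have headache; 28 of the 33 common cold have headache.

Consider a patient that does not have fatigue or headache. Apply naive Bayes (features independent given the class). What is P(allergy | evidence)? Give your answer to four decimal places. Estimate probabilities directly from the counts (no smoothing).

0.7636

influenza: (18/89) × (10/18) × (2/18) ≈ 0.0124844
allergy: (38/89) × (23/38) × (31/38) ≈ 0.210822
common cold: (33/89) × (31/33) × (5/33) ≈ 0.0527749
P(allergy | x) = 0.210822 / 0.2760813 ≈ 0.7636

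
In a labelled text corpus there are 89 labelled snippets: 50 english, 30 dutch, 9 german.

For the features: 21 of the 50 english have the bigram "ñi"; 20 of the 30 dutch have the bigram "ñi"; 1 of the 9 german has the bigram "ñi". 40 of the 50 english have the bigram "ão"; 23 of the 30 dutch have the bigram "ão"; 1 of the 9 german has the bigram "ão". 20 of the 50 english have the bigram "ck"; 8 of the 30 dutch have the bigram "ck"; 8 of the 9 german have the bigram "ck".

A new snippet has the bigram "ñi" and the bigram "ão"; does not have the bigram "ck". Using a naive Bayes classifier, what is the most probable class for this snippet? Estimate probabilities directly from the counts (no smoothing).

dutch

english: (50/89) × (21/50) × (40/50) × (30/50) ≈ 0.113258
dutch: (30/89) × (20/30) × (23/30) × (22/30) ≈ 0.126342
german: (9/89) × (1/9) × (1/9) × (1/9) ≈ 0.000138715
Highest score → dutch.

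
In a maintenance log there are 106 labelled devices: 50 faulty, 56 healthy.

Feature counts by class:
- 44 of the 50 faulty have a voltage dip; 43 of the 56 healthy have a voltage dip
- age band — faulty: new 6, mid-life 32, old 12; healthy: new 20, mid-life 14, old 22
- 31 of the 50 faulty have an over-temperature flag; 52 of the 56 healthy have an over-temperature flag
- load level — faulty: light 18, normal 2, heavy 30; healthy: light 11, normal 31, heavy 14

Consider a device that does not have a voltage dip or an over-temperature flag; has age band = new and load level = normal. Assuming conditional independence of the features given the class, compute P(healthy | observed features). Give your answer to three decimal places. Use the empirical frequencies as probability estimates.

0.944

faulty: (50/106) × (6/50) × (6/50) × (19/50) × (2/50) ≈ 0.000103245
healthy: (56/106) × (13/56) × (20/56) × (4/56) × (31/56) ≈ 0.00173191
P(healthy | x) = 0.00173191 / 0.001835155 ≈ 0.944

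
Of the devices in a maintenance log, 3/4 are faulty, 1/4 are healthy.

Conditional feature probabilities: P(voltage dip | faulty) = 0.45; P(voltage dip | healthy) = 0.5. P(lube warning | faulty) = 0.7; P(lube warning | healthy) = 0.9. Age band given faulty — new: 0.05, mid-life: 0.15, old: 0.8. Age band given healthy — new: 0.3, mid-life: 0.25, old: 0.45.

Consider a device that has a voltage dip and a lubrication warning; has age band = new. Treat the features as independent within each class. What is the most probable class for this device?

healthy

faulty: 0.75 × 0.45 × 0.7 × 0.05 = 0.0118125
healthy: 0.25 × 0.5 × 0.9 × 0.3 = 0.03375
Highest score → healthy.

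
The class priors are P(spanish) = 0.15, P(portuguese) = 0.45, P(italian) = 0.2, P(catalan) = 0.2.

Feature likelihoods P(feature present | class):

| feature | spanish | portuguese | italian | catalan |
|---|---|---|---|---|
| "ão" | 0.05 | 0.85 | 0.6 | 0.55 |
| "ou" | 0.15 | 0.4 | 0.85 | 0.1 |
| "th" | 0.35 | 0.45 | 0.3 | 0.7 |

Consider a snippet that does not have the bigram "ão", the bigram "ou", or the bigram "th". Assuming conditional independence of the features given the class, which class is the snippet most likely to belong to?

spanish: 0.15 × (1−0.05) × (1−0.15) × (1−0.35) = 0.07873125
portuguese: 0.45 × (1−0.85) × (1−0.4) × (1−0.45) = 0.022275
italian: 0.2 × (1−0.6) × (1−0.85) × (1−0.3) = 0.0084
catalan: 0.2 × (1−0.55) × (1−0.1) × (1−0.7) = 0.0243
Highest score → spanish.

spanish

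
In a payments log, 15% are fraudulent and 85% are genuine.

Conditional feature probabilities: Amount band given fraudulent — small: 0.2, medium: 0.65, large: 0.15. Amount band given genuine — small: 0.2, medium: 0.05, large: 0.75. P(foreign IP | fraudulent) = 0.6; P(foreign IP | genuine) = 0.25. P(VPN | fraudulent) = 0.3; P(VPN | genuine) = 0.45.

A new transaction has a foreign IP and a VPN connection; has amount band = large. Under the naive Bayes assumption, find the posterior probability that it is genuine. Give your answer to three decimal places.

fraudulent: 0.15 × 0.15 × 0.6 × 0.3 = 0.00405
genuine: 0.85 × 0.75 × 0.25 × 0.45 = 0.07171875
P(genuine | x) = 0.07171875 / 0.07576875 ≈ 0.947

0.947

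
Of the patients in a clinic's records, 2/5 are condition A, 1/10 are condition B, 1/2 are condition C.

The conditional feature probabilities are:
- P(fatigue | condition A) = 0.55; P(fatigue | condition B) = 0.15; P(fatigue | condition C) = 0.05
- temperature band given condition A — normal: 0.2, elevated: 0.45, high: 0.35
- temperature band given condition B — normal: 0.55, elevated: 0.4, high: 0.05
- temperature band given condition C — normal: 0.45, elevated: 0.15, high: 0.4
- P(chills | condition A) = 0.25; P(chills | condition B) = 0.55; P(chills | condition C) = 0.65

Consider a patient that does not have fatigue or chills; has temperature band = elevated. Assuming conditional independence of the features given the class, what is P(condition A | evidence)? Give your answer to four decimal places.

condition A: 0.4 × (1−0.55) × 0.45 × (1−0.25) = 0.06075
condition B: 0.1 × (1−0.15) × 0.4 × (1−0.55) = 0.0153
condition C: 0.5 × (1−0.05) × 0.15 × (1−0.65) = 0.0249375
P(condition A | x) = 0.06075 / 0.1009875 ≈ 0.6016

0.6016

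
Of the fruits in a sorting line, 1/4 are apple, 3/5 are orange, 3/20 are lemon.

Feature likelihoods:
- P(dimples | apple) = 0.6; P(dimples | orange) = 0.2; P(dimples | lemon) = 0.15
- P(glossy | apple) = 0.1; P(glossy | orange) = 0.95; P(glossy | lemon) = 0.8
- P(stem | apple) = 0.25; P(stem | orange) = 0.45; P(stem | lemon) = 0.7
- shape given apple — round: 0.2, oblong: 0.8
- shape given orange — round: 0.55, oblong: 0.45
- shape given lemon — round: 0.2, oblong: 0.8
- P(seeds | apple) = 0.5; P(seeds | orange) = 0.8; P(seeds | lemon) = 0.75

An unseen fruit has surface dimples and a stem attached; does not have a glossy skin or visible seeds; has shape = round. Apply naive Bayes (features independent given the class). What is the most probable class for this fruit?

apple

apple: 0.25 × 0.6 × (1−0.1) × 0.25 × 0.2 × (1−0.5) = 0.003375
orange: 0.6 × 0.2 × (1−0.95) × 0.45 × 0.55 × (1−0.8) = 0.000297
lemon: 0.15 × 0.15 × (1−0.8) × 0.7 × 0.2 × (1−0.75) = 0.0001575
Highest score → apple.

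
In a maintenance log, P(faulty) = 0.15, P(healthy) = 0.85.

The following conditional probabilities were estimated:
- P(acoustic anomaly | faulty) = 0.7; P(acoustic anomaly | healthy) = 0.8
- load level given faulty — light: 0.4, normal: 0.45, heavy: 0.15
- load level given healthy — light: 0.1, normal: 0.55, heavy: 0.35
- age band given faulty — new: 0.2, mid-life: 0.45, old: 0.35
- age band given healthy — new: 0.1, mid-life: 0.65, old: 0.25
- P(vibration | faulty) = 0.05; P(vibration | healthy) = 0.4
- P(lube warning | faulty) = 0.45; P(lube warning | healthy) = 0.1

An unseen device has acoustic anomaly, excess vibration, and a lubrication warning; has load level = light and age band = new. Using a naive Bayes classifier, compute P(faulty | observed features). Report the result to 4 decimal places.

faulty: 0.15 × 0.7 × 0.4 × 0.2 × 0.05 × 0.45 = 0.000189
healthy: 0.85 × 0.8 × 0.1 × 0.1 × 0.4 × 0.1 = 0.000272
P(faulty | x) = 0.000189 / 0.000461 ≈ 0.4100

0.4100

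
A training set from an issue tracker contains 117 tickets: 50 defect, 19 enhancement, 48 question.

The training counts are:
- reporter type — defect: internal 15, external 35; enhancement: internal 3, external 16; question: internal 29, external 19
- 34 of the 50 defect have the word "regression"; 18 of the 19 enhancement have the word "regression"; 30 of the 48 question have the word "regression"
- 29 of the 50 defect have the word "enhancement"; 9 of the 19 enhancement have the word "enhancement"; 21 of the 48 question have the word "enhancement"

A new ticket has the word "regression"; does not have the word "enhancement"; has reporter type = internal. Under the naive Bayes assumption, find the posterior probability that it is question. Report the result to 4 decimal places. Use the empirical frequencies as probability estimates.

0.6382

defect: (50/117) × (15/50) × (34/50) × (21/50) ≈ 0.0366154
enhancement: (19/117) × (3/19) × (18/19) × (10/19) ≈ 0.012785
question: (48/117) × (29/48) × (30/48) × (27/48) ≈ 0.0871394
P(question | x) = 0.0871394 / 0.1365398 ≈ 0.6382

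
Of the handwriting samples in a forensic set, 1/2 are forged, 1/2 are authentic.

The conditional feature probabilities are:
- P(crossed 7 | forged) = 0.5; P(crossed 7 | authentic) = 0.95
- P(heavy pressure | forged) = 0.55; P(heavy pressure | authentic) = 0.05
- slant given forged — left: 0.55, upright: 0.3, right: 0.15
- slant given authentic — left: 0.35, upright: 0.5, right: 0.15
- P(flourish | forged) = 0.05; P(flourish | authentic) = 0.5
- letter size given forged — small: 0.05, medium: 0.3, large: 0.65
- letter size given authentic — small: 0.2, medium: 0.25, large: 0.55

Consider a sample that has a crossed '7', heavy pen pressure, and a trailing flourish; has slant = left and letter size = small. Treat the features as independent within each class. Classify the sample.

forged: 0.5 × 0.5 × 0.55 × 0.55 × 0.05 × 0.05 = 0.0001890625
authentic: 0.5 × 0.95 × 0.05 × 0.35 × 0.5 × 0.2 = 0.00083125
Highest score → authentic.

authentic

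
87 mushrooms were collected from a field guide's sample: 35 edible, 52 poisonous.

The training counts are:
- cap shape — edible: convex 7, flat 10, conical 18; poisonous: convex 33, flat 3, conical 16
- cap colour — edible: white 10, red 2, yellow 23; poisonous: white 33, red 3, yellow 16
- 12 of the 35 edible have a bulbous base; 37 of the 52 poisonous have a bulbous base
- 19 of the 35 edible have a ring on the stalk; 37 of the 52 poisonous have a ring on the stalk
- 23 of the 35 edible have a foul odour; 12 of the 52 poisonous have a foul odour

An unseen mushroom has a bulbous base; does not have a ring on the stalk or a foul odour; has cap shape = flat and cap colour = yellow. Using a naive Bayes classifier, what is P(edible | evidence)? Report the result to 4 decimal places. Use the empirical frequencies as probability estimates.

edible: (35/87) × (10/35) × (23/35) × (12/35) × (16/35) × (12/35) ≈ 0.004059
poisonous: (52/87) × (3/52) × (16/52) × (37/52) × (15/52) × (40/52) ≈ 0.00167518
P(edible | x) = 0.004059 / 0.00573418 ≈ 0.7079

0.7079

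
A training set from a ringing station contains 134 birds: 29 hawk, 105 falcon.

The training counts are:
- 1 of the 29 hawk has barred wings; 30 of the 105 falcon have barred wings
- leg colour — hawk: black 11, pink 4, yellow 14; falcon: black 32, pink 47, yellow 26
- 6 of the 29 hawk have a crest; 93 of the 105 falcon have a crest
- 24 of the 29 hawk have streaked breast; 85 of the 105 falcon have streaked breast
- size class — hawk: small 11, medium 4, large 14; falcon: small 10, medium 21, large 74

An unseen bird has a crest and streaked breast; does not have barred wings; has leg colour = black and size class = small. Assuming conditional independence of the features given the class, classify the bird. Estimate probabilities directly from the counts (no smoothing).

hawk: (29/134) × (28/29) × (11/29) × (6/29) × (24/29) × (11/29) ≈ 0.00514765
falcon: (105/134) × (75/105) × (32/105) × (93/105) × (85/105) × (10/105) ≈ 0.011648
Highest score → falcon.

falcon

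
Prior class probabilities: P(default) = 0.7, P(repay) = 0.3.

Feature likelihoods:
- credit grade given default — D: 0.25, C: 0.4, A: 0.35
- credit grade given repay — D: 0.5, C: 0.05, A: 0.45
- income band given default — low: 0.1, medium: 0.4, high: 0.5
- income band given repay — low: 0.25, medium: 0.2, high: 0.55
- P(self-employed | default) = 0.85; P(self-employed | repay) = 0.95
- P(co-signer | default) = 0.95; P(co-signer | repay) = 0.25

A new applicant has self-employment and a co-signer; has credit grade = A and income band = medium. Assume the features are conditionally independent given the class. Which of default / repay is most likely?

default

default: 0.7 × 0.35 × 0.4 × 0.85 × 0.95 = 0.079135
repay: 0.3 × 0.45 × 0.2 × 0.95 × 0.25 = 0.0064125
Highest score → default.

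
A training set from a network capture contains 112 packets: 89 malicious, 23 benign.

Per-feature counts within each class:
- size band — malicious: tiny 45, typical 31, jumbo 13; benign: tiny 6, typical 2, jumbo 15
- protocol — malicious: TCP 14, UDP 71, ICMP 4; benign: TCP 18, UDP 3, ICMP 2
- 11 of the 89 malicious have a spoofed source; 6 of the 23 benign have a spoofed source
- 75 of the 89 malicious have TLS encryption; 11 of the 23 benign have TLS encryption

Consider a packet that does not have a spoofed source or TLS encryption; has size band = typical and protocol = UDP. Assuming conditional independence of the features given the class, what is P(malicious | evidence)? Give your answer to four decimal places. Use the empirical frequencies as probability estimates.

0.9713

malicious: (89/112) × (31/89) × (71/89) × (78/89) × (14/89) ≈ 0.0304407
benign: (23/112) × (2/23) × (3/23) × (17/23) × (12/23) ≈ 0.000898214
P(malicious | x) = 0.0304407 / 0.031338914 ≈ 0.9713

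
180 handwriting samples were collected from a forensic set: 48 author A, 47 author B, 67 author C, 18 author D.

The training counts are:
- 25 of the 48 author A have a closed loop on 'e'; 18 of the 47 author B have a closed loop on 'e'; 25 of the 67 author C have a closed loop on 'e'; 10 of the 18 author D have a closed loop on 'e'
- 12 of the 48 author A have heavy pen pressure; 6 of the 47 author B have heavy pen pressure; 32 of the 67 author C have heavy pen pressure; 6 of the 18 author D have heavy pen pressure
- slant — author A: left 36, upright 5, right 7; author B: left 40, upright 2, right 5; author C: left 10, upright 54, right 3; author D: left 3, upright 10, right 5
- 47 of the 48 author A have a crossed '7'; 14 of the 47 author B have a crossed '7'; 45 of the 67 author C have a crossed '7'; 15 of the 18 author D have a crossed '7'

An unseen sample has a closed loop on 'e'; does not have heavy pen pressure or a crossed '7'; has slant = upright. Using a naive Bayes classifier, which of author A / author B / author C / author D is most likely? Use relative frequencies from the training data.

author C

author A: (48/180) × (25/48) × (36/48) × (5/48) × (1/48) ≈ 0.000226056
author B: (47/180) × (18/47) × (41/47) × (2/47) × (33/47) ≈ 0.00260636
author C: (67/180) × (25/67) × (35/67) × (54/67) × (22/67) ≈ 0.0192012
author D: (18/180) × (10/18) × (12/18) × (10/18) × (3/18) ≈ 0.00342936
Highest score → author C.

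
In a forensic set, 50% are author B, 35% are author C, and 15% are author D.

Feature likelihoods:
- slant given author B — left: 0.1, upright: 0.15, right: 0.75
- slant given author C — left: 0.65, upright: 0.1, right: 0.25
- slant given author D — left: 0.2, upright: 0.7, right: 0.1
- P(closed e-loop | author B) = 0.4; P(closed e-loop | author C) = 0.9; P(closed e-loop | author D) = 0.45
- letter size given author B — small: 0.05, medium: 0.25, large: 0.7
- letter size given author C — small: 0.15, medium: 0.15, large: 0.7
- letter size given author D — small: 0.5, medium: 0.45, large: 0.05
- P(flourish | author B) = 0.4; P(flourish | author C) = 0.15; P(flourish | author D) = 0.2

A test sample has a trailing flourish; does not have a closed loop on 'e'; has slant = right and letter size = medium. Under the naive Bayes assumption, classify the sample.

author B

author B: 0.5 × 0.75 × (1−0.4) × 0.25 × 0.4 = 0.0225
author C: 0.35 × 0.25 × (1−0.9) × 0.15 × 0.15 = 0.000196875
author D: 0.15 × 0.1 × (1−0.45) × 0.45 × 0.2 = 0.0007425
Highest score → author B.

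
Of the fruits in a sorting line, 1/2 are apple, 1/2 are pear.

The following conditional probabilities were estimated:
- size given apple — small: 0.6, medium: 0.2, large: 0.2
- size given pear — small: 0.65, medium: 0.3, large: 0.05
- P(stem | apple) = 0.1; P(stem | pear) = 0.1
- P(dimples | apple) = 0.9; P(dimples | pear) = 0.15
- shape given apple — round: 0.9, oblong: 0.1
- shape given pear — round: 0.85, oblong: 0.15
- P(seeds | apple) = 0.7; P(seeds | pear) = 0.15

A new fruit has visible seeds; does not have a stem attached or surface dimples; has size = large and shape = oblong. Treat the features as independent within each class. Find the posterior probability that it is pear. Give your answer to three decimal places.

apple: 0.5 × 0.2 × (1−0.1) × (1−0.9) × 0.1 × 0.7 = 0.00063
pear: 0.5 × 0.05 × (1−0.1) × (1−0.15) × 0.15 × 0.15 = 0.0004303125
P(pear | x) = 0.0004303125 / 0.0010603125 ≈ 0.406

0.406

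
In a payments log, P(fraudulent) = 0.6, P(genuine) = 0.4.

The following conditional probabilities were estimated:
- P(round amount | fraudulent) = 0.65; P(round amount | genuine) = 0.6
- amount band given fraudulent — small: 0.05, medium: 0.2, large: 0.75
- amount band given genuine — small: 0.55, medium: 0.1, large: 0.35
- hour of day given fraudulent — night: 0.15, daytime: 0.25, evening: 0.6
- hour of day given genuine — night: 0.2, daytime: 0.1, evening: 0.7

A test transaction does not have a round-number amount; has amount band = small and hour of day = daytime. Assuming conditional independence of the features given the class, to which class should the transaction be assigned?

genuine

fraudulent: 0.6 × (1−0.65) × 0.05 × 0.25 = 0.002625
genuine: 0.4 × (1−0.6) × 0.55 × 0.1 = 0.0088
Highest score → genuine.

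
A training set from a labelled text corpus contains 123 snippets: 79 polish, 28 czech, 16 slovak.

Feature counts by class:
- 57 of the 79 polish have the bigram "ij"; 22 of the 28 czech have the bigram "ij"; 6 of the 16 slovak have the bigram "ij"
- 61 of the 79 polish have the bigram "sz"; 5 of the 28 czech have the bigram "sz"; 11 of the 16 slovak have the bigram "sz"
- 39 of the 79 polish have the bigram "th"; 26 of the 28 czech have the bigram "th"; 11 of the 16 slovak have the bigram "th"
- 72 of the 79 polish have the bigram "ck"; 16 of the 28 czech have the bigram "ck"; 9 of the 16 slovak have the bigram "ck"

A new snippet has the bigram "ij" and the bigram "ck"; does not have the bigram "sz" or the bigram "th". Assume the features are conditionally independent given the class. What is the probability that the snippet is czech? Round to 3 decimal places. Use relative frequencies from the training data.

0.104

polish: (79/123) × (57/79) × (18/79) × (40/79) × (72/79) ≈ 0.0487252
czech: (28/123) × (22/28) × (23/28) × (2/28) × (16/28) ≈ 0.00599682
slovak: (16/123) × (6/16) × (5/16) × (5/16) × (9/16) ≈ 0.00267959
P(czech | x) = 0.00599682 / 0.05740161 ≈ 0.104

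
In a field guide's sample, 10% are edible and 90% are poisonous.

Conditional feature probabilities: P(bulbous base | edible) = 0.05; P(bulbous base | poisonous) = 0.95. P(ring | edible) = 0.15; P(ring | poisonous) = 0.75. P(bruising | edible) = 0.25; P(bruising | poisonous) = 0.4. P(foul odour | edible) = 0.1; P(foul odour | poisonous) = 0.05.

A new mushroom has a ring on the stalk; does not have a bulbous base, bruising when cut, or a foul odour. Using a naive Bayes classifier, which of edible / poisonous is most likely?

edible: 0.1 × (1−0.05) × 0.15 × (1−0.25) × (1−0.1) = 0.00961875
poisonous: 0.9 × (1−0.95) × 0.75 × (1−0.4) × (1−0.05) = 0.0192375
Highest score → poisonous.

poisonous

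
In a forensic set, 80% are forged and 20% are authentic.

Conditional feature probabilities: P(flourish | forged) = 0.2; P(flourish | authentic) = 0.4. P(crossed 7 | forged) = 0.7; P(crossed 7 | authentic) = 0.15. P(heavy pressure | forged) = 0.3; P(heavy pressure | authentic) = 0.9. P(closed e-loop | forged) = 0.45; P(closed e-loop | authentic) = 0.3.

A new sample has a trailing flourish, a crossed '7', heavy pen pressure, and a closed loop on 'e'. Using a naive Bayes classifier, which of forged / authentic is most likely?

forged

forged: 0.8 × 0.2 × 0.7 × 0.3 × 0.45 = 0.01512
authentic: 0.2 × 0.4 × 0.15 × 0.9 × 0.3 = 0.00324
Highest score → forged.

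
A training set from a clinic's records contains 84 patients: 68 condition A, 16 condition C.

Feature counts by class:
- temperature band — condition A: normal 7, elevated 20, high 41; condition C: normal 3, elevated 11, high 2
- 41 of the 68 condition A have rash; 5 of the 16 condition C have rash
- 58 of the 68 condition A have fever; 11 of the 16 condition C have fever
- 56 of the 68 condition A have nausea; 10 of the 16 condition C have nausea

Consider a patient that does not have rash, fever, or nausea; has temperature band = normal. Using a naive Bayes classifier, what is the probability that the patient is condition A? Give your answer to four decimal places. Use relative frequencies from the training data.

condition A: (68/84) × (7/68) × (27/68) × (10/68) × (12/68) ≈ 0.000858691
condition C: (16/84) × (3/16) × (11/16) × (5/16) × (6/16) ≈ 0.00287737
P(condition A | x) = 0.000858691 / 0.003736061 ≈ 0.2298

0.2298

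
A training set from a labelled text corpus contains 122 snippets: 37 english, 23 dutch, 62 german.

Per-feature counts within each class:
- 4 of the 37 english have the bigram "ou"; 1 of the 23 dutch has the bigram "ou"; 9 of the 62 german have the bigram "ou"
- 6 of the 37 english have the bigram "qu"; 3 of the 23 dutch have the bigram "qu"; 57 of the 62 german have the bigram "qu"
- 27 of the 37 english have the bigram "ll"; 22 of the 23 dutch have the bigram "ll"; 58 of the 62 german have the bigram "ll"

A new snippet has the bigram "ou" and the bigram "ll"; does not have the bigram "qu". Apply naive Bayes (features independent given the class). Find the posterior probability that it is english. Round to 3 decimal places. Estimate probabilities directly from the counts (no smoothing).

0.618

english: (37/122) × (4/37) × (31/37) × (27/37) ≈ 0.0200457
dutch: (23/122) × (1/23) × (20/23) × (22/23) ≈ 0.00681769
german: (62/122) × (9/62) × (5/62) × (58/62) ≈ 0.00556541
P(english | x) = 0.0200457 / 0.0324288 ≈ 0.618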